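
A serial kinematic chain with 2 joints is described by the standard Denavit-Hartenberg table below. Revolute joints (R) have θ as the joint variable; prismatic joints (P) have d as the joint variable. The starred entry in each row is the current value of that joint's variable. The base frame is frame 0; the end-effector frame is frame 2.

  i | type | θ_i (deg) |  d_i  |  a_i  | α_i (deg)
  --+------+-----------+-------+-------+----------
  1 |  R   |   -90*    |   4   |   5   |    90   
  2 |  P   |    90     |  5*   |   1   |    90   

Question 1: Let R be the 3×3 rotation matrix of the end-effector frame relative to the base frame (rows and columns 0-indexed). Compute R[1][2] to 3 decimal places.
-1.000

End-effector z-axis (col 2 of R) = (-0.0000,-1.0000,-0.0000)
R[1][2] = -1.0000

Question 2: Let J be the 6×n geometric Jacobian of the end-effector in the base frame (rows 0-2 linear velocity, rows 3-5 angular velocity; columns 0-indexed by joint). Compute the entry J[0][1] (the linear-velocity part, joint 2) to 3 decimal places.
-1.000

prismatic axis z_1 = (-1.0000,-0.0000,0.0000)
J_v[:, 1] = z_1; J_ω[:, 1] = (0,0,0)
entry J[0][1] = -1.0000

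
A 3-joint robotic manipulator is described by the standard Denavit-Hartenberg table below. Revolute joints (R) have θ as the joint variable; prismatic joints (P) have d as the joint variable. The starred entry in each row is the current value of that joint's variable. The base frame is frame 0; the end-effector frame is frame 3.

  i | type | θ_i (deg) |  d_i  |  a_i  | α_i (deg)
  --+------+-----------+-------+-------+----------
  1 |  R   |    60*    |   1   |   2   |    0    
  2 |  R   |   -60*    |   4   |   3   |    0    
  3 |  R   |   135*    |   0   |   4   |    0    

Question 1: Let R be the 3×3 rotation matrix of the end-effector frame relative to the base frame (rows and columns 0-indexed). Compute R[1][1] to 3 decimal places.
-0.707

End-effector y-axis (col 1 of R) = (-0.7071,-0.7071,0.0000)
R[1][1] = -0.7071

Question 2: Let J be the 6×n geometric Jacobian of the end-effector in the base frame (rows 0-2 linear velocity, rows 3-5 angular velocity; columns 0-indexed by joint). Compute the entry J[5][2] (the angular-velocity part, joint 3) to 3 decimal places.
1.000

axis z_2 = (0.0000,0.0000,1.0000); lever o_n−o_2 = (-2.8284,2.8284,0.0000)
cross product → J_v[:, 2] = (-2.8284,-2.8284,0.0000)
J_ω[:, 2] = z_2
entry J[5][2] = 1.0000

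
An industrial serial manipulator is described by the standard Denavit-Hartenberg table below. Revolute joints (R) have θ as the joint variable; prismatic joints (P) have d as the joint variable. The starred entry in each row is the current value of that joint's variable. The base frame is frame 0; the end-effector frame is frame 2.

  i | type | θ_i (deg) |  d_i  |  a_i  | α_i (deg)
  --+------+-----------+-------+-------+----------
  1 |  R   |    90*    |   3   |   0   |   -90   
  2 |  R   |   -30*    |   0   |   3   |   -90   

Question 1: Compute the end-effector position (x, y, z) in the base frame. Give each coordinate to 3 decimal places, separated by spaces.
0.000 2.598 4.500

after link 1: o_1 = (0.0000, 0.0000, 3.0000)
after link 2: o_2 = (0.0000, 2.5981, 4.5000)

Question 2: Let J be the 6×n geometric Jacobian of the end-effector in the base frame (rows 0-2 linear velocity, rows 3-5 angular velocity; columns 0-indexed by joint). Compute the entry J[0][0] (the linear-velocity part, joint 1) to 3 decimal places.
-2.598

axis z_0 = ẑ; lever o_n−o_0 = (0.0000,2.5981,4.5000)
cross product → J_v[:, 0] = (-2.5981,0.0000,0.0000)
J_ω[:, 0] = z_0
entry J[0][0] = -2.5981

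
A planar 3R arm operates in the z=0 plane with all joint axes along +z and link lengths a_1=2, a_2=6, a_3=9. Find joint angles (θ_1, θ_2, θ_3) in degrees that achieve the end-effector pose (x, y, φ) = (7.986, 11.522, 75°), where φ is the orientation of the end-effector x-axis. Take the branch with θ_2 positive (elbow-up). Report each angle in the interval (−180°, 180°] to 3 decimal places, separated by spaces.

wrist centre = target − a_3·(cos φ, sin φ) = (5.6566, 2.8287)
cos θ_2 = (39.9988−2²−6²)/(2·2·6) = -0.0000; θ_2 = 90.0028° (elbow-up)
β = atan2(2.8287,5.6566) = 26.5679°; ψ = atan2(6.0000,1.9997) = 71.5676°
θ_1 = β − ψ = -44.9997°
θ_3 = φ − θ_1 − θ_2 = 29.9969° (wrapped to (-180°,180°])

-45.000 90.003 29.997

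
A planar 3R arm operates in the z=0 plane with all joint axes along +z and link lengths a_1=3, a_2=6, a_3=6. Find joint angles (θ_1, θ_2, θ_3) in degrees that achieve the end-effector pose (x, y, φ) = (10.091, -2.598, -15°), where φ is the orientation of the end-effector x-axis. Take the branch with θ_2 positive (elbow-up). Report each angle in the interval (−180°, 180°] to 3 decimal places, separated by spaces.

wrist centre = target − a_3·(cos φ, sin φ) = (4.2954, -1.0451)
cos θ_2 = (19.5431−3²−6²)/(2·3·6) = -0.7071; θ_2 = 135.0025° (elbow-up)
β = atan2(-1.0451,4.2954) = -13.6744°; ψ = atan2(4.2425,-1.2428) = 106.3279°
θ_1 = β − ψ = -120.0023°
θ_3 = φ − θ_1 − θ_2 = -30.0001° (wrapped to (-180°,180°])

-120.002 135.002 -30.000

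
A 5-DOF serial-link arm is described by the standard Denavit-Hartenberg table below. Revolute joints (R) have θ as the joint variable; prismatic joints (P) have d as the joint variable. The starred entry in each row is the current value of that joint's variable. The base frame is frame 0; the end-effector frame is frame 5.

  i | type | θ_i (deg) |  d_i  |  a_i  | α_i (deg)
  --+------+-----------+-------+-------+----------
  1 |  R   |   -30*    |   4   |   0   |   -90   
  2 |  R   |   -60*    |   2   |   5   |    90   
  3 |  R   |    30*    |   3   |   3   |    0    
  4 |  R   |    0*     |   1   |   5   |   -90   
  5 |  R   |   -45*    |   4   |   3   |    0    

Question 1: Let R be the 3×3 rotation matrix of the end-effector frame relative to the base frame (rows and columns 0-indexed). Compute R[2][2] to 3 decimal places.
End-effector z-axis (col 2 of R) = (0.2165,0.8750,-0.4330)
R[2][2] = -0.4330

-0.433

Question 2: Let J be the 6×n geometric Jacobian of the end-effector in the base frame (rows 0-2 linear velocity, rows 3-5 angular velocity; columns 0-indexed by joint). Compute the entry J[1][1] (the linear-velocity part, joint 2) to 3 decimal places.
-6.625

axis z_1 = (0.5000,0.8660,0.0000); lever o_n−o_1 = (5.7659,8.8240,13.2497)
cross product → J_v[:, 1] = (11.4746,-6.6249,-0.5814)
J_ω[:, 1] = z_1
entry J[1][1] = -6.6249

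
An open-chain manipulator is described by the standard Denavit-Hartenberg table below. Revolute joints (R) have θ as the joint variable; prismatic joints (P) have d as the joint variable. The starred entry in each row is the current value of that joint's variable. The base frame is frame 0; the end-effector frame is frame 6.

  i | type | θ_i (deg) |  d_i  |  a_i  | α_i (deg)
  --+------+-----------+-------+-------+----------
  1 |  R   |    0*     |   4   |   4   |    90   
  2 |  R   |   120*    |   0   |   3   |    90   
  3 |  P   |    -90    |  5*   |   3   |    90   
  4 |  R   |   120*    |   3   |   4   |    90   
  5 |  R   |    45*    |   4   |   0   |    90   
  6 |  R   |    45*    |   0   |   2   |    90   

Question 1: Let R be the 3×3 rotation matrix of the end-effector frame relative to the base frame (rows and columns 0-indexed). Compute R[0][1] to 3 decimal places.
0.177

End-effector y-axis (col 1 of R) = (0.1768,-0.3536,0.9186)
R[0][1] = 0.1768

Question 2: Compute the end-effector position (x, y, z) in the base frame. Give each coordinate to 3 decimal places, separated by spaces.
after link 1: o_1 = (4.0000, 0.0000, 4.0000)
after link 2: o_2 = (2.5000, 0.0000, 6.5981)
after link 3: o_3 = (6.8301, 3.0000, 9.0981)
after link 4: o_4 = (11.3301, 1.0000, 8.2321)
after link 5: o_5 = (13.0622, 4.4641, 9.2321)
after link 6: o_6 = (14.9246, 5.1888, 9.1526)

14.925 5.189 9.153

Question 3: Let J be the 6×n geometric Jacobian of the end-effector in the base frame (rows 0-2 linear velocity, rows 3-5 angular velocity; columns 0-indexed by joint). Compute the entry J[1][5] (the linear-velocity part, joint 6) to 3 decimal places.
axis z_5 = (0.1768,-0.3536,0.9186); lever o_n−o_5 = (1.8624,0.7247,-0.0795)
cross product → J_v[:, 5] = (-0.6376,1.7247,0.7866)
J_ω[:, 5] = z_5
entry J[1][5] = 1.7247

1.725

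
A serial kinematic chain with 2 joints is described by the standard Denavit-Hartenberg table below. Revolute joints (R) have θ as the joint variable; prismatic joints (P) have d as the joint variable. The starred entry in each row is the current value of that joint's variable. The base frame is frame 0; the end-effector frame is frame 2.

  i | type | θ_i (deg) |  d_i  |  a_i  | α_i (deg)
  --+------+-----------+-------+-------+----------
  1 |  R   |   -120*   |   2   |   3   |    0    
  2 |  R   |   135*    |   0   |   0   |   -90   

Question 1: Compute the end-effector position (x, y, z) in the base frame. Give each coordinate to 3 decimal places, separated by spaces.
-1.500 -2.598 2.000

after link 1: o_1 = (-1.5000, -2.5981, 2.0000)
after link 2: o_2 = (-1.5000, -2.5981, 2.0000)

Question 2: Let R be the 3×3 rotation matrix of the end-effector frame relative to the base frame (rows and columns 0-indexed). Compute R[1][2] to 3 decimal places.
End-effector z-axis (col 2 of R) = (-0.2588,0.9659,0.0000)
R[1][2] = 0.9659

0.966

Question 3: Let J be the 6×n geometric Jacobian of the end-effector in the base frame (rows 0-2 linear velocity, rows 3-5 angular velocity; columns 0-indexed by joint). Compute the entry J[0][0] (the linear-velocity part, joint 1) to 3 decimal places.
axis z_0 = ẑ; lever o_n−o_0 = (-1.5000,-2.5981,2.0000)
cross product → J_v[:, 0] = (2.5981,-1.5000,0.0000)
J_ω[:, 0] = z_0
entry J[0][0] = 2.5981

2.598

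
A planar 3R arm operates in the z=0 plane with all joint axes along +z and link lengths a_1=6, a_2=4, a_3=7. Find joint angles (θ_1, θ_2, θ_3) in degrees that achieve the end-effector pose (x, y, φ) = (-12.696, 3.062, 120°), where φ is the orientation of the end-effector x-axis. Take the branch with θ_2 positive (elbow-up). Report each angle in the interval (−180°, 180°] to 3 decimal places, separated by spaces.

-173.865 30.004 -96.139

wrist centre = target − a_3·(cos φ, sin φ) = (-9.1960, -3.0002)
cos θ_2 = (93.5675−6²−4²)/(2·6·4) = 0.8660; θ_2 = 30.0041° (elbow-up)
β = atan2(-3.0002,-9.1960) = -161.9312°; ψ = atan2(2.0003,9.4640) = 11.9341°
θ_1 = β − ψ = -173.8653°
θ_3 = φ − θ_1 − θ_2 = -96.1389° (wrapped to (-180°,180°])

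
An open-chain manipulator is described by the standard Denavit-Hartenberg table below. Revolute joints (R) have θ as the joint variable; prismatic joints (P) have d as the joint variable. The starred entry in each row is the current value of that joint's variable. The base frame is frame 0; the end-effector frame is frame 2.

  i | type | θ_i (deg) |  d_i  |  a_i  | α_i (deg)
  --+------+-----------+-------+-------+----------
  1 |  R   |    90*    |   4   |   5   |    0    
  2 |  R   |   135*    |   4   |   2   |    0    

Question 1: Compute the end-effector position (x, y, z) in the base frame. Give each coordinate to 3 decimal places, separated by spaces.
after link 1: o_1 = (0.0000, 5.0000, 4.0000)
after link 2: o_2 = (-1.4142, 3.5858, 8.0000)

-1.414 3.586 8.000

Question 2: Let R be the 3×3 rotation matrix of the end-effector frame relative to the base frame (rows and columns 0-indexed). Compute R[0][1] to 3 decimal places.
0.707

End-effector y-axis (col 1 of R) = (0.7071,-0.7071,0.0000)
R[0][1] = 0.7071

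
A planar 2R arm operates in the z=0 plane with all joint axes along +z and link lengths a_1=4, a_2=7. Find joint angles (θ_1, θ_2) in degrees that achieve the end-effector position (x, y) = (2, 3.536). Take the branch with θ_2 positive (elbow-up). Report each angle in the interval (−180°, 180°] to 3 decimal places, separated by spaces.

-59.997 149.999

cos θ_2 = (16.5033−4²−7²)/(2·4·7) = -0.8660; θ_2 = 149.9985° (elbow-up)
β = atan2(3.5360,2.0000) = 60.5070°; ψ = atan2(3.5002,-2.0621) = 120.5041°
θ_1 = β − ψ = -59.9971°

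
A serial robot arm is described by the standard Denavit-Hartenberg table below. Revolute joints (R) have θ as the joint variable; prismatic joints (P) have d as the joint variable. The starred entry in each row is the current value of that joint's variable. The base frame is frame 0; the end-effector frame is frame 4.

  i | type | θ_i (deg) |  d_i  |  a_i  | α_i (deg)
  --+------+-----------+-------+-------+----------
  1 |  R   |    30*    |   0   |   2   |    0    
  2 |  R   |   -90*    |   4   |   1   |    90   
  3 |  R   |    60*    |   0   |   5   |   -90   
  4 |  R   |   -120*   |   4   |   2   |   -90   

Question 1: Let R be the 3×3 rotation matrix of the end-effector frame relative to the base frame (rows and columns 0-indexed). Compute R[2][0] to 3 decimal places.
-0.433

End-effector x-axis (col 0 of R) = (-0.8750,-0.2165,-0.4330)
R[2][0] = -0.4330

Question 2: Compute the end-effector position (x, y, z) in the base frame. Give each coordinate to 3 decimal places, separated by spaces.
after link 1: o_1 = (1.7321, 1.0000, 0.0000)
after link 2: o_2 = (2.2321, 0.1340, 4.0000)
after link 3: o_3 = (3.4821, -2.0311, 8.3301)
after link 4: o_4 = (0.0000, 0.5359, 9.4641)

0.000 0.536 9.464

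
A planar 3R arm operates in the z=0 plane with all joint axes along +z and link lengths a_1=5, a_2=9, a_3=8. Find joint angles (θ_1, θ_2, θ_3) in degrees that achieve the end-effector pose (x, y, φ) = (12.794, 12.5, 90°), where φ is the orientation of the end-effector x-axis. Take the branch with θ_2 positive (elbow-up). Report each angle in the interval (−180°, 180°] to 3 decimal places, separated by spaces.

wrist centre = target − a_3·(cos φ, sin φ) = (12.7940, 4.5000)
cos θ_2 = (183.9364−5²−9²)/(2·5·9) = 0.8660; θ_2 = 30.0074° (elbow-up)
β = atan2(4.5000,12.7940) = 19.3782°; ψ = atan2(4.5010,12.7936) = 19.3827°
θ_1 = β − ψ = -0.0045°
θ_3 = φ − θ_1 − θ_2 = 59.9971° (wrapped to (-180°,180°])

-0.005 30.007 59.997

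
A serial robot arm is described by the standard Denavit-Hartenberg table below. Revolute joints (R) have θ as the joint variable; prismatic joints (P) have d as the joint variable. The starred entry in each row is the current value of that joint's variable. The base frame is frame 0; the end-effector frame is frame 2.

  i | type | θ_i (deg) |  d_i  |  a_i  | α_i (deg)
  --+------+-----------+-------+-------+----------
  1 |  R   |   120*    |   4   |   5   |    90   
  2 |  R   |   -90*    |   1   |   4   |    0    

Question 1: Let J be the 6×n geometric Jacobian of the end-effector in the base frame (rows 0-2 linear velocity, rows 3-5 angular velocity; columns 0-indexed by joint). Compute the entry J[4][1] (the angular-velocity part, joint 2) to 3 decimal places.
axis z_1 = (0.8660,0.5000,0.0000); lever o_n−o_1 = (0.8660,0.5000,-4.0000)
cross product → J_v[:, 1] = (-2.0000,3.4641,0.0000)
J_ω[:, 1] = z_1
entry J[4][1] = 0.5000

0.500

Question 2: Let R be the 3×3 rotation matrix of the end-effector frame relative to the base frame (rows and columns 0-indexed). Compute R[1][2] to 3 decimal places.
0.500

End-effector z-axis (col 2 of R) = (0.8660,0.5000,0.0000)
R[1][2] = 0.5000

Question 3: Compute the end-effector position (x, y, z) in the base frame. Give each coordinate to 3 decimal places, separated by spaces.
-1.634 4.830 0.000

after link 1: o_1 = (-2.5000, 4.3301, 4.0000)
after link 2: o_2 = (-1.6340, 4.8301, 0.0000)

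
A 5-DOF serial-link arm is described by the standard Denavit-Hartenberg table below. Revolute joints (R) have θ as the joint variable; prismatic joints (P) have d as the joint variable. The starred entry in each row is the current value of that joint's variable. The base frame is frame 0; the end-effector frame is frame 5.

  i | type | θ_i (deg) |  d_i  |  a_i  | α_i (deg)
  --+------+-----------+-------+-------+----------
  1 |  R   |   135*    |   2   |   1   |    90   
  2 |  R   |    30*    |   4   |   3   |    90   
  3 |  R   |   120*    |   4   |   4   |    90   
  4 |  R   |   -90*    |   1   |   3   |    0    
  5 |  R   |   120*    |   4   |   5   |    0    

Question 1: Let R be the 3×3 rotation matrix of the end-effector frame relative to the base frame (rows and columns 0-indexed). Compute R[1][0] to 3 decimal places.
End-effector x-axis (col 0 of R) = (0.6187,0.4419,-0.6495)
R[1][0] = 0.4419

0.442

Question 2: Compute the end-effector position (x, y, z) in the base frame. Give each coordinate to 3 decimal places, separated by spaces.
5.815 13.580 0.551

after link 1: o_1 = (-0.7071, 0.7071, 2.0000)
after link 2: o_2 = (0.2842, 5.3727, 3.5000)
after link 3: o_3 = (2.5442, 8.0116, -0.9641)
after link 4: o_4 = (3.4281, 7.8348, 2.0670)
after link 5: o_5 = (5.8146, 13.5801, 0.5514)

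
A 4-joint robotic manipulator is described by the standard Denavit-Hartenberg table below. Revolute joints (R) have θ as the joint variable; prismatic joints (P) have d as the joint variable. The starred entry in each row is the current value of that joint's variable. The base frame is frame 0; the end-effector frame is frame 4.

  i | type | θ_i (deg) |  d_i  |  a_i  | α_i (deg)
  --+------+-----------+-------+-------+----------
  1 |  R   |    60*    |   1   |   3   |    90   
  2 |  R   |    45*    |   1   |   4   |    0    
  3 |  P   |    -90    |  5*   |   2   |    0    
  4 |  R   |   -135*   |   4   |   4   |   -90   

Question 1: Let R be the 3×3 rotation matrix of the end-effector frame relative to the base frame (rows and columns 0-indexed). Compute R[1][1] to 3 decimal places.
End-effector y-axis (col 1 of R) = (-0.8660,0.5000,-0.0000)
R[1][1] = 0.5000

0.500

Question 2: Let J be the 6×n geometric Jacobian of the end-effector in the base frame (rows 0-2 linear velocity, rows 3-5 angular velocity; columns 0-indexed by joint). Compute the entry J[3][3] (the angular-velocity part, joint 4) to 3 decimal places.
0.866

axis z_3 = (0.8660,-0.5000,0.0000); lever o_n−o_3 = (1.4641,-5.4641,0.0000)
cross product → J_v[:, 3] = (0.0000,-0.0000,-4.0000)
J_ω[:, 3] = z_3
entry J[3][3] = 0.8660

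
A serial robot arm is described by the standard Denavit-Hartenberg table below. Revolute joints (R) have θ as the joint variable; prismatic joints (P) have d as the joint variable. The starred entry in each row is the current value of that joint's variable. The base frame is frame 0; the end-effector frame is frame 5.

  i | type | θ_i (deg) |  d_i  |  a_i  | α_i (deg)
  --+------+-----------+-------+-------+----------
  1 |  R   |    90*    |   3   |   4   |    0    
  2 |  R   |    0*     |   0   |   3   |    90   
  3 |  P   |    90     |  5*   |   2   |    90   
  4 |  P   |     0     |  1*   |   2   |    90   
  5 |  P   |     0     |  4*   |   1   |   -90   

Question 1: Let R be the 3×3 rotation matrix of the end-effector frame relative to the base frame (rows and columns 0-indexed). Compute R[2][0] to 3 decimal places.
1.000

End-effector x-axis (col 0 of R) = (-0.0000,0.0000,1.0000)
R[2][0] = 1.0000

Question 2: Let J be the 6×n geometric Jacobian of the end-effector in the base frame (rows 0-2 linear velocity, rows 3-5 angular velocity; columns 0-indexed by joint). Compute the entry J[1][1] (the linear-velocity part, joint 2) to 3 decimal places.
axis z_1 = (0.0000,0.0000,1.0000); lever o_n−o_1 = (1.0000,4.0000,5.0000)
cross product → J_v[:, 1] = (-4.0000,1.0000,0.0000)
J_ω[:, 1] = z_1
entry J[1][1] = 1.0000

1.000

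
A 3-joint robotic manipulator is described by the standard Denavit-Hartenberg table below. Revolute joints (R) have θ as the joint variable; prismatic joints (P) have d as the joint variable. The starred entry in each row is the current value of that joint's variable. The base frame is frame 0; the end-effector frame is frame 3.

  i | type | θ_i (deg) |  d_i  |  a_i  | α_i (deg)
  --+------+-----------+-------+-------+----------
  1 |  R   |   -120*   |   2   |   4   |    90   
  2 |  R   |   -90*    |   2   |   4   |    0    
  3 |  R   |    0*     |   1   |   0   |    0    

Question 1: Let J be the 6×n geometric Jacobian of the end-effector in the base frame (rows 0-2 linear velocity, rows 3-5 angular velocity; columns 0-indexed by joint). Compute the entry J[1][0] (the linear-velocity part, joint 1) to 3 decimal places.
-4.598

axis z_0 = ẑ; lever o_n−o_0 = (-4.5981,-1.9641,-2.0000)
cross product → J_v[:, 0] = (1.9641,-4.5981,0.0000)
J_ω[:, 0] = z_0
entry J[1][0] = -4.5981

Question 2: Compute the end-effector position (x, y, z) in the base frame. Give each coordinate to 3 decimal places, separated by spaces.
after link 1: o_1 = (-2.0000, -3.4641, 2.0000)
after link 2: o_2 = (-3.7321, -2.4641, -2.0000)
after link 3: o_3 = (-4.5981, -1.9641, -2.0000)

-4.598 -1.964 -2.000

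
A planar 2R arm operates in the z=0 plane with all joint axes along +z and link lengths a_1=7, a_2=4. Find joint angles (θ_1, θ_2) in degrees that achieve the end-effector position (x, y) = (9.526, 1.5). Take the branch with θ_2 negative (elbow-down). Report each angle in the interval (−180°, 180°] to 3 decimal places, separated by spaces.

cos θ_2 = (92.9947−7²−4²)/(2·7·4) = 0.4999; θ_2 = -60.0063° (elbow-down)
β = atan2(1.5000,9.5260) = 8.9485°; ψ = atan2(-3.4643,8.9996) = -21.0538°
θ_1 = β − ψ = 30.0023°

30.002 -60.006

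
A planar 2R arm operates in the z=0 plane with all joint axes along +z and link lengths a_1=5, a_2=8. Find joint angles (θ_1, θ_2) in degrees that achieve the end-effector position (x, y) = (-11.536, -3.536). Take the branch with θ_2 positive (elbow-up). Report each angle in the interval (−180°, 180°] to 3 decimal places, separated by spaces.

169.090 44.986

cos θ_2 = (145.5826−5²−8²)/(2·5·8) = 0.7073; θ_2 = 44.9858° (elbow-up)
β = atan2(-3.5360,-11.5360) = -162.9587°; ψ = atan2(5.6554,10.6583) = 27.9512°
θ_1 = β − ψ = -190.9099°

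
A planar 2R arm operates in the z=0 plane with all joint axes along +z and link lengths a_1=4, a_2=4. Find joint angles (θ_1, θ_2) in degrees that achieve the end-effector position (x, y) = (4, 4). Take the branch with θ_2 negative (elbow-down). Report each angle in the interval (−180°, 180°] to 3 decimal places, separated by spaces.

cos θ_2 = (32.0000−4²−4²)/(2·4·4) = 0.0000; θ_2 = -90.0000° (elbow-down)
β = atan2(4.0000,4.0000) = 45.0000°; ψ = atan2(-4.0000,4.0000) = -45.0000°
θ_1 = β − ψ = 90.0000°

90.000 -90.000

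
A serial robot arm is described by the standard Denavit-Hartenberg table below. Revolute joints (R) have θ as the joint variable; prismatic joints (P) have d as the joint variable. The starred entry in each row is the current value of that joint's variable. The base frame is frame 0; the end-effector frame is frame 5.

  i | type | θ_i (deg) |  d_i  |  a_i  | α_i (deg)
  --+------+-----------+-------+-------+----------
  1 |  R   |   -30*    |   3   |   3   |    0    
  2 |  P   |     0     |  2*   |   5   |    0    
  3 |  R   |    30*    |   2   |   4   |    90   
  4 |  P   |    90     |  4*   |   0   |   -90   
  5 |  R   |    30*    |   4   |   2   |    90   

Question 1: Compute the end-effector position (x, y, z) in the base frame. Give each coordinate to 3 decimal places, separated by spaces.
6.928 -7.000 8.732

after link 1: o_1 = (2.5981, -1.5000, 3.0000)
after link 2: o_2 = (6.9282, -4.0000, 5.0000)
after link 3: o_3 = (10.9282, -4.0000, 7.0000)
after link 4: o_4 = (10.9282, -8.0000, 7.0000)
after link 5: o_5 = (6.9282, -7.0000, 8.7321)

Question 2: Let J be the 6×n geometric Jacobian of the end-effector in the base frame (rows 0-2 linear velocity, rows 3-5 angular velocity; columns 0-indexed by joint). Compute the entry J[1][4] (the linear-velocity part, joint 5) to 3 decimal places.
axis z_4 = (-1.0000,-0.0000,0.0000); lever o_n−o_4 = (-4.0000,1.0000,1.7321)
cross product → J_v[:, 4] = (-0.0000,1.7321,-1.0000)
J_ω[:, 4] = z_4
entry J[1][4] = 1.7321

1.732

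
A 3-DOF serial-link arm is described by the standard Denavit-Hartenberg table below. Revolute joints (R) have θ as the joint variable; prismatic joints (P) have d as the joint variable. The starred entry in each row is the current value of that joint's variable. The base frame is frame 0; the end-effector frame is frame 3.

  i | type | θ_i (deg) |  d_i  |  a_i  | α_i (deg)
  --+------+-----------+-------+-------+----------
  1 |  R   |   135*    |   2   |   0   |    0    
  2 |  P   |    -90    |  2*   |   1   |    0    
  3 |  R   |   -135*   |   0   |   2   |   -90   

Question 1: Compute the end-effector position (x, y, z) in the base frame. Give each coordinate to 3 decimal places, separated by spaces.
after link 1: o_1 = (0.0000, 0.0000, 2.0000)
after link 2: o_2 = (0.7071, 0.7071, 4.0000)
after link 3: o_3 = (0.7071, -1.2929, 4.0000)

0.707 -1.293 4.000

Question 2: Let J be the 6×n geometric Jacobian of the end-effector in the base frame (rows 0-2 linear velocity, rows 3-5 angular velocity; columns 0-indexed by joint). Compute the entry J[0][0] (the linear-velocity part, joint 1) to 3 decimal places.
axis z_0 = ẑ; lever o_n−o_0 = (0.7071,-1.2929,4.0000)
cross product → J_v[:, 0] = (1.2929,0.7071,-0.0000)
J_ω[:, 0] = z_0
entry J[0][0] = 1.2929

1.293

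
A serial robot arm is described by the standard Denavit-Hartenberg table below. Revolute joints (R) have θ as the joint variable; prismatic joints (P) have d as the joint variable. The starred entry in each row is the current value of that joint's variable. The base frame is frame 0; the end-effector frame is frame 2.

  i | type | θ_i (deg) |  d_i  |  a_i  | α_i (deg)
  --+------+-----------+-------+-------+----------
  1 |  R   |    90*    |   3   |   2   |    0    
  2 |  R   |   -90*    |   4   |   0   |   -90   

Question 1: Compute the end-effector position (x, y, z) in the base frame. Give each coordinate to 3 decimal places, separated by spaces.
after link 1: o_1 = (0.0000, 2.0000, 3.0000)
after link 2: o_2 = (0.0000, 2.0000, 7.0000)

0.000 2.000 7.000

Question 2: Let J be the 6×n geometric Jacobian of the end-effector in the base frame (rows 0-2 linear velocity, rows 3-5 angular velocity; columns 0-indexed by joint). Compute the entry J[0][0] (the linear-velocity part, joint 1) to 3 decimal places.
-2.000

axis z_0 = ẑ; lever o_n−o_0 = (0.0000,2.0000,7.0000)
cross product → J_v[:, 0] = (-2.0000,0.0000,0.0000)
J_ω[:, 0] = z_0
entry J[0][0] = -2.0000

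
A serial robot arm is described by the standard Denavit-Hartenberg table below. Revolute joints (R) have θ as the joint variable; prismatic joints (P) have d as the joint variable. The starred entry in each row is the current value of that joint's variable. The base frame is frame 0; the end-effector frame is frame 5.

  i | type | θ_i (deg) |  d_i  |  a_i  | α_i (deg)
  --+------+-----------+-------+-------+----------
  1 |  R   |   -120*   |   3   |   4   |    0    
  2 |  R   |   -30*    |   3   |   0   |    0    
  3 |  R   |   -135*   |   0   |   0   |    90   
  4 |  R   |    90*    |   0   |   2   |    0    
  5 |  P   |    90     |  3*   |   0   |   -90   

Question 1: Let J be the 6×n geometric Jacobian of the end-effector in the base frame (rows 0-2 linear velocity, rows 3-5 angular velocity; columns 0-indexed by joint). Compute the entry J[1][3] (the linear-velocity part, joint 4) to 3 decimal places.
-1.932

axis z_3 = (0.9659,-0.2588,0.0000); lever o_n−o_3 = (2.8978,-0.7765,2.0000)
cross product → J_v[:, 3] = (-0.5176,-1.9319,0.0000)
J_ω[:, 3] = z_3
entry J[1][3] = -1.9319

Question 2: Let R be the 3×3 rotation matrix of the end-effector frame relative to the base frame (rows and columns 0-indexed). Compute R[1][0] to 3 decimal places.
End-effector x-axis (col 0 of R) = (-0.2588,-0.9659,0.0000)
R[1][0] = -0.9659

-0.966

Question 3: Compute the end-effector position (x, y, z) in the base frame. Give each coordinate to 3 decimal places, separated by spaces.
after link 1: o_1 = (-2.0000, -3.4641, 3.0000)
after link 2: o_2 = (-2.0000, -3.4641, 6.0000)
after link 3: o_3 = (-2.0000, -3.4641, 6.0000)
after link 4: o_4 = (-2.0000, -3.4641, 8.0000)
after link 5: o_5 = (0.8978, -4.2406, 8.0000)

0.898 -4.241 8.000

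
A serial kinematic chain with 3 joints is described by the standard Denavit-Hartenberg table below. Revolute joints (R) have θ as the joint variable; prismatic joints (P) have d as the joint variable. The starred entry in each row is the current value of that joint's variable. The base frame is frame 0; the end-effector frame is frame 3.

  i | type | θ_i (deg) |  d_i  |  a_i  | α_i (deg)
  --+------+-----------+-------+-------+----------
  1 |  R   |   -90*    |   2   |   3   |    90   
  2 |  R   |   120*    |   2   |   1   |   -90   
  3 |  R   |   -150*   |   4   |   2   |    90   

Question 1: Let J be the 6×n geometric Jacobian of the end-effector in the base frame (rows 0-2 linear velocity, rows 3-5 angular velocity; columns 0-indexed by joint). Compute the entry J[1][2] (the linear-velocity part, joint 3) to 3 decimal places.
0.500

axis z_2 = (-0.0000,0.8660,-0.5000); lever o_n−o_2 = (-1.0000,2.5981,-3.5000)
cross product → J_v[:, 2] = (-1.7321,0.5000,0.8660)
J_ω[:, 2] = z_2
entry J[1][2] = 0.5000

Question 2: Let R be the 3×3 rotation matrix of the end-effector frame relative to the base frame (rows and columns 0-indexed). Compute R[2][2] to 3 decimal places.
End-effector z-axis (col 2 of R) = (0.8660,-0.2500,-0.4330)
R[2][2] = -0.4330

-0.433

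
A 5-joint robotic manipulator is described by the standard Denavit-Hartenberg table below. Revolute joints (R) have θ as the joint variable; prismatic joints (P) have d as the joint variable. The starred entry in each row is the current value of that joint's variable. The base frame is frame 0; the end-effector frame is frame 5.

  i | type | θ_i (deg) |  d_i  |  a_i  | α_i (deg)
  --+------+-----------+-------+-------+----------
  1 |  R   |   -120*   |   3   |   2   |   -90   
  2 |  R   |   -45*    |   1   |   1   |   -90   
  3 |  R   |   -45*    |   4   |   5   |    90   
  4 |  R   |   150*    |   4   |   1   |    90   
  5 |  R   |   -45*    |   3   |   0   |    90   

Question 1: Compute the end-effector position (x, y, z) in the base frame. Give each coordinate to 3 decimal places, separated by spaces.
after link 1: o_1 = (-1.0000, -1.7321, 3.0000)
after link 2: o_2 = (-0.4875, -2.8444, 3.7071)
after link 3: o_3 = (-0.0899, -9.2267, 3.3787)
after link 4: o_4 = (2.8690, -8.5339, 0.5921)
after link 5: o_5 = (2.4940, -11.3047, -0.4950)

2.494 -11.305 -0.495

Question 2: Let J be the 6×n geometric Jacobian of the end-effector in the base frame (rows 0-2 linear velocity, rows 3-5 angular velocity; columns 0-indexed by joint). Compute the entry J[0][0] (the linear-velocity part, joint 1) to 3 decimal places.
axis z_0 = ẑ; lever o_n−o_0 = (2.4940,-11.3047,-0.4950)
cross product → J_v[:, 0] = (11.3047,2.4940,-0.0000)
J_ω[:, 0] = z_0
entry J[0][0] = 11.3047

11.305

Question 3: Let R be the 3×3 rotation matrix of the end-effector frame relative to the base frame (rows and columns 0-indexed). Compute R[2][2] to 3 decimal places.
End-effector z-axis (col 2 of R) = (-0.2629,-0.3214,0.9097)
R[2][2] = 0.9097

0.910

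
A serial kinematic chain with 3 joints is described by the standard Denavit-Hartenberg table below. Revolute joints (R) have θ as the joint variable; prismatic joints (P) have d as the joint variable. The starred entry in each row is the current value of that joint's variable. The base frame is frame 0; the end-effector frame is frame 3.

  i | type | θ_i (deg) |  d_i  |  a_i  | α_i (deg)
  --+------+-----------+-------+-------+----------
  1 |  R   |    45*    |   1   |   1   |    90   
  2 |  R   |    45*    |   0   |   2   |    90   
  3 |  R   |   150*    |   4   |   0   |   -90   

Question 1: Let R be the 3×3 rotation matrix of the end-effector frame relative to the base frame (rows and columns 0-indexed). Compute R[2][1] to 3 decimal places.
0.707

End-effector y-axis (col 1 of R) = (-0.5000,-0.5000,0.7071)
R[2][1] = 0.7071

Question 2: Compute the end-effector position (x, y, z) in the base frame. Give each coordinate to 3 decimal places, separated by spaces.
3.707 3.707 -0.414

after link 1: o_1 = (0.7071, 0.7071, 1.0000)
after link 2: o_2 = (1.7071, 1.7071, 2.4142)
after link 3: o_3 = (3.7071, 3.7071, -0.4142)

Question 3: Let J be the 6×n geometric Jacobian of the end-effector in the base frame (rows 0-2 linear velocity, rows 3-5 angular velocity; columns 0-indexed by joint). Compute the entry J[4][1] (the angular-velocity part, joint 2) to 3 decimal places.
-0.707

axis z_1 = (0.7071,-0.7071,0.0000); lever o_n−o_1 = (3.0000,3.0000,-1.4142)
cross product → J_v[:, 1] = (1.0000,1.0000,4.2426)
J_ω[:, 1] = z_1
entry J[4][1] = -0.7071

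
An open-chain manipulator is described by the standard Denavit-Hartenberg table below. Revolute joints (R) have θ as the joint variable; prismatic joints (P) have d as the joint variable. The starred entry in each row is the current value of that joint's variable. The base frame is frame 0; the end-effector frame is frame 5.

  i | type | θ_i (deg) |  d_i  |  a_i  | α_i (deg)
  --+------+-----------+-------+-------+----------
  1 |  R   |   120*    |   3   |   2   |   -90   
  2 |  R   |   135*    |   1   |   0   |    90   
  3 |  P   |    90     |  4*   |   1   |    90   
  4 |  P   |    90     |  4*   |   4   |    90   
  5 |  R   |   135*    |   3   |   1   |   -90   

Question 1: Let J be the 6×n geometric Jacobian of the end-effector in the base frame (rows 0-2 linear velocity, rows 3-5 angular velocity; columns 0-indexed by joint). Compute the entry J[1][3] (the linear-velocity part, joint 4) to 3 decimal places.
-0.612

prismatic axis z_3 = (0.3536,-0.6124,-0.7071)
J_v[:, 3] = z_3; J_ω[:, 3] = (0,0,0)
entry J[1][3] = -0.6124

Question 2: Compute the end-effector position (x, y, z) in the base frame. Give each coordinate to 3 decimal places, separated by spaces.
-6.244 0.816 -5.485

after link 1: o_1 = (-1.0000, 1.7321, 3.0000)
after link 2: o_2 = (-1.8660, 1.2321, 3.0000)
after link 3: o_3 = (-4.1463, 3.1815, 0.1716)
after link 4: o_4 = (-4.1463, 3.1815, -5.4853)
after link 5: o_5 = (-6.2443, 0.8155, -5.4853)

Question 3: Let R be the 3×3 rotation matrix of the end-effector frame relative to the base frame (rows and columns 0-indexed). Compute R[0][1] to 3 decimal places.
0.866

End-effector y-axis (col 1 of R) = (0.8660,0.5000,0.0000)
R[0][1] = 0.8660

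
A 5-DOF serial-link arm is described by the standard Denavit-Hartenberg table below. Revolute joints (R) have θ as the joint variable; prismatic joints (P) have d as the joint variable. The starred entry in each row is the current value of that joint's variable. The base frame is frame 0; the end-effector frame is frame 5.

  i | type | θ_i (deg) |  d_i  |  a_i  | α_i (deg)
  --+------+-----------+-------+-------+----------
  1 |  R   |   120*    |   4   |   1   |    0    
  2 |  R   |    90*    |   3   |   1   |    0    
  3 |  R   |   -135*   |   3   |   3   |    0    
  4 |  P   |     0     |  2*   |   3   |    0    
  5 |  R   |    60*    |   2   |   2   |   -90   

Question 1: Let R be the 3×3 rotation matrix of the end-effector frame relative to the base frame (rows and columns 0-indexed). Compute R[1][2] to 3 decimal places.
End-effector z-axis (col 2 of R) = (-0.7071,-0.7071,0.0000)
R[1][2] = -0.7071

-0.707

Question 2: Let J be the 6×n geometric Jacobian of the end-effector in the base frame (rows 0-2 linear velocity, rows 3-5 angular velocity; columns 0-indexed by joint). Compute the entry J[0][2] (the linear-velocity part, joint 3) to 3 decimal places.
-7.210

axis z_2 = (0.0000,0.0000,1.0000); lever o_n−o_2 = (0.1387,7.2098,7.0000)
cross product → J_v[:, 2] = (-7.2098,0.1387,0.0000)
J_ω[:, 2] = z_2
entry J[0][2] = -7.2098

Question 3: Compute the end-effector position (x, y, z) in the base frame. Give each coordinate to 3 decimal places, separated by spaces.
-1.227 7.576 14.000

after link 1: o_1 = (-0.5000, 0.8660, 4.0000)
after link 2: o_2 = (-1.3660, 0.3660, 7.0000)
after link 3: o_3 = (-0.5896, 3.2638, 10.0000)
after link 4: o_4 = (0.1869, 6.1616, 12.0000)
after link 5: o_5 = (-1.2273, 7.5758, 14.0000)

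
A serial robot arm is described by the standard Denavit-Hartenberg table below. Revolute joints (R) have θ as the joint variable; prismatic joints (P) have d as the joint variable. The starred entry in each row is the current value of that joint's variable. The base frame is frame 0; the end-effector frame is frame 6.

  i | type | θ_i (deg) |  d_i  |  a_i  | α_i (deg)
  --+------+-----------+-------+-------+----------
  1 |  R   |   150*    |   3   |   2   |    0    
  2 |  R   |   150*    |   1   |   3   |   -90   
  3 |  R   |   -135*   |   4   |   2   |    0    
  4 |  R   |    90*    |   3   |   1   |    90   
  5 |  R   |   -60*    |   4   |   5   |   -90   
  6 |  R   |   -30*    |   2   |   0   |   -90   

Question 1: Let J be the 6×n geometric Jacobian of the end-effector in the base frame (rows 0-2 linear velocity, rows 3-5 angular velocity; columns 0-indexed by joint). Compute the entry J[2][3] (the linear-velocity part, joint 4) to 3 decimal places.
axis z_3 = (0.8660,0.5000,0.0000); lever o_n−o_3 = (0.1497,-0.9195,6.5280)
cross product → J_v[:, 3] = (3.2640,-5.6535,-0.8712)
J_ω[:, 3] = z_3
entry J[2][3] = -0.8712

-0.871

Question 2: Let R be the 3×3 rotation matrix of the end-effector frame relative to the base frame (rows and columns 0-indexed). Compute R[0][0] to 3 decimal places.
End-effector x-axis (col 0 of R) = (-0.6732,-0.3340,0.6597)
R[0][0] = -0.6732

-0.673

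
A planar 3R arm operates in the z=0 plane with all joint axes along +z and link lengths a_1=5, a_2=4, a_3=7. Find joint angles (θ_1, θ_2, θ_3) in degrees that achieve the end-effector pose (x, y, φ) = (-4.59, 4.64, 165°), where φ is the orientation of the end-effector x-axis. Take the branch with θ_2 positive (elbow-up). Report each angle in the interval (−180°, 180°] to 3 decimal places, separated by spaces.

wrist centre = target − a_3·(cos φ, sin φ) = (2.1715, 2.8283)
cos θ_2 = (12.7144−5²−4²)/(2·5·4) = -0.7071; θ_2 = 135.0026° (elbow-up)
β = atan2(2.8283,2.1715) = 52.4837°; ψ = atan2(2.8283,2.1714) = 52.4845°
θ_1 = β − ψ = -0.0008°
θ_3 = φ − θ_1 − θ_2 = 29.9981° (wrapped to (-180°,180°])

-0.001 135.003 29.998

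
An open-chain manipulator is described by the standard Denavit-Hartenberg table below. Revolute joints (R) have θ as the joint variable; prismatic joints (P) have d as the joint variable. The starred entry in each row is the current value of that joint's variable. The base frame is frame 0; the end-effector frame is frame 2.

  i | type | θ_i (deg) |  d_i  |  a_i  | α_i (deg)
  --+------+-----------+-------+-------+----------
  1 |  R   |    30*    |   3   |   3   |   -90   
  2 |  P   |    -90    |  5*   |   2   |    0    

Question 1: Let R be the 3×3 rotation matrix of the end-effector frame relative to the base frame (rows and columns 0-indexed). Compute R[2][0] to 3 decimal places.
End-effector x-axis (col 0 of R) = (0.0000,-0.0000,1.0000)
R[2][0] = 1.0000

1.000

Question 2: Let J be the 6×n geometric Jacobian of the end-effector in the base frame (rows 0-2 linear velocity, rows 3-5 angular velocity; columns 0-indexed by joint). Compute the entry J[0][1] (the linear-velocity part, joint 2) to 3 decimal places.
prismatic axis z_1 = (-0.5000,0.8660,0.0000)
J_v[:, 1] = z_1; J_ω[:, 1] = (0,0,0)
entry J[0][1] = -0.5000

-0.500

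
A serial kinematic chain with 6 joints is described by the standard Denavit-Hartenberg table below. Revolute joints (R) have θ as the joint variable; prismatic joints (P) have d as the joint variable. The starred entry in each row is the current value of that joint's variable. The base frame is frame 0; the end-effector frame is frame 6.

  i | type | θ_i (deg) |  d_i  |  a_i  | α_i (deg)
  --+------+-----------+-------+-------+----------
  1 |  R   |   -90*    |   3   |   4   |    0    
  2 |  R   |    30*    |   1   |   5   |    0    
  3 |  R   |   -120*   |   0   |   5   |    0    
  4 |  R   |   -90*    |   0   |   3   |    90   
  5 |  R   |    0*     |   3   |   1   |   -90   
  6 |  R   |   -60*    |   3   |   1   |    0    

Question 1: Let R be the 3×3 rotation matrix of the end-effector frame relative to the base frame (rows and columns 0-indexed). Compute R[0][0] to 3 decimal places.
End-effector x-axis (col 0 of R) = (0.8660,0.5000,0.0000)
R[0][0] = 0.8660

0.866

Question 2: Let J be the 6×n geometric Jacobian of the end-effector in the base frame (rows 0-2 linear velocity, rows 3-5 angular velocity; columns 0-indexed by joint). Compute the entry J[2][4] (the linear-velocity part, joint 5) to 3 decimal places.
1.500

axis z_4 = (1.0000,0.0000,0.0000); lever o_n−o_4 = (3.8660,1.5000,3.0000)
cross product → J_v[:, 4] = (0.0000,-3.0000,1.5000)
J_ω[:, 4] = z_4
entry J[2][4] = 1.5000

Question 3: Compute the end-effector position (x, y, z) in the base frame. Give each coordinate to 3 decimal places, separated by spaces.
1.366 -3.830 7.000

after link 1: o_1 = (0.0000, -4.0000, 3.0000)
after link 2: o_2 = (2.5000, -8.3301, 4.0000)
after link 3: o_3 = (-2.5000, -8.3301, 4.0000)
after link 4: o_4 = (-2.5000, -5.3301, 4.0000)
after link 5: o_5 = (0.5000, -4.3301, 4.0000)
after link 6: o_6 = (1.3660, -3.8301, 7.0000)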